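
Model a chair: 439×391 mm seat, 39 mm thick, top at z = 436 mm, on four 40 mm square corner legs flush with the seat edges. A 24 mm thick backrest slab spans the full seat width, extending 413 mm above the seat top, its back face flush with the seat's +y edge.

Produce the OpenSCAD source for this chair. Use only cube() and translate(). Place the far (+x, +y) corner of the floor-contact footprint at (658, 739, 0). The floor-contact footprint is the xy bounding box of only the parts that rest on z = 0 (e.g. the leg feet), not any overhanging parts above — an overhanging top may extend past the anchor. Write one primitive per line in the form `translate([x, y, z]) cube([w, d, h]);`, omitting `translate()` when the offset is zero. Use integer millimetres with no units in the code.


translate([219, 348, 397]) cube([439, 391, 39]);
translate([219, 348, 0]) cube([40, 40, 397]);
translate([618, 348, 0]) cube([40, 40, 397]);
translate([219, 699, 0]) cube([40, 40, 397]);
translate([618, 699, 0]) cube([40, 40, 397]);
translate([219, 715, 436]) cube([439, 24, 413]);


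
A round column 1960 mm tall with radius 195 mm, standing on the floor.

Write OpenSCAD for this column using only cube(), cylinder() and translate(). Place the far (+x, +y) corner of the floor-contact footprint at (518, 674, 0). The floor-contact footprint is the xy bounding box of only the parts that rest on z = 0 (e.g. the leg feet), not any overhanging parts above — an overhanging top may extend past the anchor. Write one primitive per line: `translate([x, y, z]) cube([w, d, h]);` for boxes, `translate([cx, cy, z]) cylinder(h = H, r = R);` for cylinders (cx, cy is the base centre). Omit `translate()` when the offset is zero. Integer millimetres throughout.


translate([323, 479, 0]) cylinder(h = 1960, r = 195);


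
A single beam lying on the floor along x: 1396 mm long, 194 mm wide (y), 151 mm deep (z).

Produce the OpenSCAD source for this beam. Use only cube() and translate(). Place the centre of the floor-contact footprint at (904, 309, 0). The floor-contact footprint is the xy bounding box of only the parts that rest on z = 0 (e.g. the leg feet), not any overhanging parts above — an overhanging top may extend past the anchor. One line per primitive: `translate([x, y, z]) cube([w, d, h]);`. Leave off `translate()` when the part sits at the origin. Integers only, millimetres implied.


translate([206, 212, 0]) cube([1396, 194, 151]);


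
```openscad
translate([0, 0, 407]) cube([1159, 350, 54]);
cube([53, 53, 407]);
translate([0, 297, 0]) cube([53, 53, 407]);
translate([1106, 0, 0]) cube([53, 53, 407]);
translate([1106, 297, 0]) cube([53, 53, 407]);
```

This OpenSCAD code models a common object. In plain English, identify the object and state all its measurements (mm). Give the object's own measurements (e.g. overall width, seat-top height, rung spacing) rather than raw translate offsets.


A bench: a 1159×350 mm seat slab, 54 mm thick, top at z = 461 mm, on four 53×53 mm square legs flush with the seat corners and standing on z = 0.


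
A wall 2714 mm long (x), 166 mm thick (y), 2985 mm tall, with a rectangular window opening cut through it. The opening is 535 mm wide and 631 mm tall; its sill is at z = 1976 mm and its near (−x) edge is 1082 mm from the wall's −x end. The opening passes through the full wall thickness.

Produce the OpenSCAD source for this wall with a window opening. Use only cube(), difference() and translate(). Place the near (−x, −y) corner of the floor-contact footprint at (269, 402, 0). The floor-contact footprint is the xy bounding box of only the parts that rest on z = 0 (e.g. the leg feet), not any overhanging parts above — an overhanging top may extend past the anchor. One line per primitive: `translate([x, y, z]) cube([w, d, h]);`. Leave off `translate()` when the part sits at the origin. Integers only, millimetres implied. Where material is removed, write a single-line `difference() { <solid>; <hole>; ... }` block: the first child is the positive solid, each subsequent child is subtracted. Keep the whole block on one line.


difference() { translate([269, 402, 0]) cube([2714, 166, 2985]); translate([1351, 402, 1976]) cube([535, 166, 631]); }


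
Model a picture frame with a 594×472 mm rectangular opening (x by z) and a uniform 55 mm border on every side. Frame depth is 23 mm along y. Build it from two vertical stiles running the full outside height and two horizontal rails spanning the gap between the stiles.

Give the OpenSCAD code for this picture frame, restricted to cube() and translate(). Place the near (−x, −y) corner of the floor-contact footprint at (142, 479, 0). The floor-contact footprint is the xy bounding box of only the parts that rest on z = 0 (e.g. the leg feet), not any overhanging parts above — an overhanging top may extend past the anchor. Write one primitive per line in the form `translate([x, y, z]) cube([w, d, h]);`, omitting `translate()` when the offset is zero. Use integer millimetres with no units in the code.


translate([142, 479, 0]) cube([55, 23, 582]);
translate([791, 479, 0]) cube([55, 23, 582]);
translate([197, 479, 0]) cube([594, 23, 55]);
translate([197, 479, 527]) cube([594, 23, 55]);


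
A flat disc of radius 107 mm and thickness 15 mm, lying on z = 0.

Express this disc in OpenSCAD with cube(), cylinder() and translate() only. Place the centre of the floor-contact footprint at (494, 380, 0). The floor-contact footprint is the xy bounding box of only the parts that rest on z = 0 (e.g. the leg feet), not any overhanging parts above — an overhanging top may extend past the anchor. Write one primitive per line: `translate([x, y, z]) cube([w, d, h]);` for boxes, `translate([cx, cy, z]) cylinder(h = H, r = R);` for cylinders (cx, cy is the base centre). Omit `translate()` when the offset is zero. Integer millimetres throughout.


translate([494, 380, 0]) cylinder(h = 15, r = 107);


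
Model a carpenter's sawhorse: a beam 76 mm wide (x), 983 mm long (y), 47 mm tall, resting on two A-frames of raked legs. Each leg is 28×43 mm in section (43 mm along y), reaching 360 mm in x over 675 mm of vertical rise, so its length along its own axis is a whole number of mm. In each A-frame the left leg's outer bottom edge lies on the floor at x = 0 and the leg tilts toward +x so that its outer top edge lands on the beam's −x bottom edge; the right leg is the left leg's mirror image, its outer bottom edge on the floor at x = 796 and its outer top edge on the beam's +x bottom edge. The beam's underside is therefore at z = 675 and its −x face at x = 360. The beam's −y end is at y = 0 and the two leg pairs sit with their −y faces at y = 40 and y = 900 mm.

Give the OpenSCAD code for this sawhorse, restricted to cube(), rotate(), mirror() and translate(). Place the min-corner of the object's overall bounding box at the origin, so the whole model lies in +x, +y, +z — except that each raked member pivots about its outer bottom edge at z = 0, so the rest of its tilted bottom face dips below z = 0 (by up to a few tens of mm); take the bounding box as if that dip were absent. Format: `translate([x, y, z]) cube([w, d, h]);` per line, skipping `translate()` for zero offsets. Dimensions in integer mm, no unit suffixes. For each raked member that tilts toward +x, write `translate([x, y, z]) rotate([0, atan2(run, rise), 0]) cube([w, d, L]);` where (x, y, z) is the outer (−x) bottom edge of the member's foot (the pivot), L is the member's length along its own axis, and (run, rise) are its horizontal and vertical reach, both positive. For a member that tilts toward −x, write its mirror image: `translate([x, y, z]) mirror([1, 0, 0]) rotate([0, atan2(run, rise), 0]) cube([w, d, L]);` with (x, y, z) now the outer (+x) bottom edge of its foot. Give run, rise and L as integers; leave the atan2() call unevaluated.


// leg length = √(360² + 675²) = 765
// right-leg outer foot x = 2·360 + 76 = 796
// beam min-corner = (360, 0, 675)
translate([360, 0, 675]) cube([76, 983, 47]);
translate([0, 40, 0]) rotate([0, atan2(360, 675), 0]) cube([28, 43, 765]);
translate([796, 40, 0]) mirror([1, 0, 0]) rotate([0, atan2(360, 675), 0]) cube([28, 43, 765]);
translate([0, 900, 0]) rotate([0, atan2(360, 675), 0]) cube([28, 43, 765]);
translate([796, 900, 0]) mirror([1, 0, 0]) rotate([0, atan2(360, 675), 0]) cube([28, 43, 765]);


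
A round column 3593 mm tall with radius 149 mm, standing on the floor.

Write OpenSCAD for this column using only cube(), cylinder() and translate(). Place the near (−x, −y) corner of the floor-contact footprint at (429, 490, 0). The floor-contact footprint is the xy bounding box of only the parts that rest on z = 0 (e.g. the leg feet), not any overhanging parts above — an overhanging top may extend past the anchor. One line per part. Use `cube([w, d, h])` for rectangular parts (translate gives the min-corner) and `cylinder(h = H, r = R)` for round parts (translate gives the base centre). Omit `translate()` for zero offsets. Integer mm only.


translate([578, 639, 0]) cylinder(h = 3593, r = 149);


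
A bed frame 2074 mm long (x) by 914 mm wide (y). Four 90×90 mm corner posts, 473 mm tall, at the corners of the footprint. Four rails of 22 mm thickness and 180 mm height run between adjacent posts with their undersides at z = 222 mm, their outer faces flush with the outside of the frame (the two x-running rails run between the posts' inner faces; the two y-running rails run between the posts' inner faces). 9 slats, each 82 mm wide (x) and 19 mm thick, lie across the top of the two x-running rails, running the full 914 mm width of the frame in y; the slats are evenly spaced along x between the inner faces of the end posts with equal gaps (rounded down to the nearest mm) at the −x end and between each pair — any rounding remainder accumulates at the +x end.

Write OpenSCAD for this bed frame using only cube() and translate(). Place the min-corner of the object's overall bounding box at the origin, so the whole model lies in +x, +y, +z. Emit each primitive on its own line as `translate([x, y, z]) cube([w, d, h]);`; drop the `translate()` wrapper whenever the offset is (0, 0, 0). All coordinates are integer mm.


cube([90, 90, 473]);
translate([0, 824, 0]) cube([90, 90, 473]);
translate([1984, 0, 0]) cube([90, 90, 473]);
translate([1984, 824, 0]) cube([90, 90, 473]);
translate([90, 0, 222]) cube([1894, 22, 180]);
translate([90, 892, 222]) cube([1894, 22, 180]);
translate([0, 90, 222]) cube([22, 734, 180]);
translate([2052, 90, 222]) cube([22, 734, 180]);
translate([205, 0, 402]) cube([82, 914, 19]);
translate([402, 0, 402]) cube([82, 914, 19]);
translate([599, 0, 402]) cube([82, 914, 19]);
translate([796, 0, 402]) cube([82, 914, 19]);
translate([993, 0, 402]) cube([82, 914, 19]);
translate([1190, 0, 402]) cube([82, 914, 19]);
translate([1387, 0, 402]) cube([82, 914, 19]);
translate([1584, 0, 402]) cube([82, 914, 19]);
translate([1781, 0, 402]) cube([82, 914, 19]);


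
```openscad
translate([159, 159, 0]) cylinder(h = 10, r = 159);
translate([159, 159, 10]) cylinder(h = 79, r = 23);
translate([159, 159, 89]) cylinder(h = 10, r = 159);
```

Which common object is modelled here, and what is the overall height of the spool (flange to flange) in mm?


A spool. The overall height is 99 mm.

Three coaxial cylinders, large–small–large — a spool. Two 10 mm flanges and a 79 mm core give 10 + 79 + 10 = 99 mm.


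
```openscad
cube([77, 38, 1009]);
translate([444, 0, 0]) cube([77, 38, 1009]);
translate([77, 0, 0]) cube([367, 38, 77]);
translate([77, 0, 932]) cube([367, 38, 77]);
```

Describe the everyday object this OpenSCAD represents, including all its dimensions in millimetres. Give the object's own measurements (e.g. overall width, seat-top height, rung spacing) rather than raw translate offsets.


A rectangular picture frame lying in the x–z plane (depth along y). The opening is 367 mm wide (x) by 855 mm tall (z), surrounded by a border 77 mm wide on all four sides. The frame is 38 mm deep and is made of two full-height vertical stiles with two horizontal rails fitted between them.


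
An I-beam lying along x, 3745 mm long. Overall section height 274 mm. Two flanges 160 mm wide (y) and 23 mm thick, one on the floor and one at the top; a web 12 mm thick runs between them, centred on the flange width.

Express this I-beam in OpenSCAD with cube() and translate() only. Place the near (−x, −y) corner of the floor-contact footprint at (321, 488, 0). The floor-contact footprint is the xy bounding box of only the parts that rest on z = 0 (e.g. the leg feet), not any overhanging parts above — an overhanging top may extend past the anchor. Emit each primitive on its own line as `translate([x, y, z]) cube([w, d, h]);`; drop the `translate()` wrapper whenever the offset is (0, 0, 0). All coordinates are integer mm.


translate([321, 488, 0]) cube([3745, 160, 23]);
translate([321, 562, 23]) cube([3745, 12, 228]);
translate([321, 488, 251]) cube([3745, 160, 23]);


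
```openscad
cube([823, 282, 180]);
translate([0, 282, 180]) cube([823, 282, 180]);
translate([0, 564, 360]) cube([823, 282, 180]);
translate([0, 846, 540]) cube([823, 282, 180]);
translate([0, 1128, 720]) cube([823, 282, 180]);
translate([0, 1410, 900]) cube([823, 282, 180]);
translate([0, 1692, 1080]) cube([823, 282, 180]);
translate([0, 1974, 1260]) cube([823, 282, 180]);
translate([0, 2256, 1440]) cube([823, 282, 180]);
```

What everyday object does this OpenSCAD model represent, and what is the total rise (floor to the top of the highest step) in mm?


A staircase. The total rise is 1620 mm.

9 identical blocks, each offset up and back from the previous — a staircase. Each step is 180 mm tall and there are 9 of them, so the total rise is 9 × 180 = 1620 mm.


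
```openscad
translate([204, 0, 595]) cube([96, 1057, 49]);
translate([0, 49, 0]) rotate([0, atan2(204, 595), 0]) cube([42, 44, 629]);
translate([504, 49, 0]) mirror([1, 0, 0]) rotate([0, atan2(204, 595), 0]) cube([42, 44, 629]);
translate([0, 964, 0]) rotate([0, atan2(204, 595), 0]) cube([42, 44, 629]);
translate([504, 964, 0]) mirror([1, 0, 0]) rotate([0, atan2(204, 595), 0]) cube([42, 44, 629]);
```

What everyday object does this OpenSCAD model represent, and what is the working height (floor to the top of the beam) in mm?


A sawhorse. The overall height is 644 mm.

A beam across two mirrored pairs of raked legs — a sawhorse. The beam's underside is at z = 595 (matching the legs' vertical rise in atan2(204, 595)) and the beam is 49 mm tall, so its top is at 595 + 49 = 644 mm. The raked legs top out at the beam's underside, so that is the highest point.


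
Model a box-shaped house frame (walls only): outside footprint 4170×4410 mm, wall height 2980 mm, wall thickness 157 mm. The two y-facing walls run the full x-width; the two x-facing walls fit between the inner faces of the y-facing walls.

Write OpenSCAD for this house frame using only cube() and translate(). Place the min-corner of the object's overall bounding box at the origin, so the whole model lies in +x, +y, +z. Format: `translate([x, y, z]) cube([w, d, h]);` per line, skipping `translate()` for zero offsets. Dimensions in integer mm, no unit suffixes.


cube([4170, 157, 2980]);
translate([0, 4253, 0]) cube([4170, 157, 2980]);
translate([0, 157, 0]) cube([157, 4096, 2980]);
translate([4013, 157, 0]) cube([157, 4096, 2980]);


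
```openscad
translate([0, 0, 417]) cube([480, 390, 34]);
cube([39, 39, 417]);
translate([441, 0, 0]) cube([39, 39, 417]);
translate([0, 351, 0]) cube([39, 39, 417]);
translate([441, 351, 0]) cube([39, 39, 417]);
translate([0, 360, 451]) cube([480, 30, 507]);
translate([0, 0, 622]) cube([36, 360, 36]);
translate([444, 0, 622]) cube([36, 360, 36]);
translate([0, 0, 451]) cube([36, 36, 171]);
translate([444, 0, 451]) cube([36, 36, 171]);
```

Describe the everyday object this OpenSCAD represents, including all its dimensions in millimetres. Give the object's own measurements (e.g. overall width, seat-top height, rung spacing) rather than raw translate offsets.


A chair. The seat is a 480×390×34 mm slab with its top at z = 451 mm, on four 39×39 mm corner legs (flush with the seat edges, standing on z = 0). A flat backrest 30 mm thick, 507 mm tall, spans the full seat width and rises from the seat top along its +y edge, rear face flush with the rear of the seat. Two armrests of 36×36 mm section run along each side from the seat's front edge to the front of the backrest, top faces 207 mm above the seat top and outer faces flush with the seat's x-edges; a 36×36 mm post under the front of each armrest stands on the seat at the front corner.


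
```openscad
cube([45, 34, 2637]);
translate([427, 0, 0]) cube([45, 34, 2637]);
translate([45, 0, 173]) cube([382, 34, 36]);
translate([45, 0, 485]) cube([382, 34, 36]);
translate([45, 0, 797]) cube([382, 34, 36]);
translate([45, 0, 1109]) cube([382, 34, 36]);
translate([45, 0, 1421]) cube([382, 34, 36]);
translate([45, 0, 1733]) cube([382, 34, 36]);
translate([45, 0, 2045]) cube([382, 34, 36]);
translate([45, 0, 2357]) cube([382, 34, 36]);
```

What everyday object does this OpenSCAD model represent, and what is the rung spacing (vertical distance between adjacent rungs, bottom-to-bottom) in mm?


A ladder. The rung spacing is 312 mm.

Two tall 45×34 posts with 8 short bars between them — a ladder. Adjacent rungs sit at z = 173 and z = 485, so the spacing is 485 − 173 = 312 mm.


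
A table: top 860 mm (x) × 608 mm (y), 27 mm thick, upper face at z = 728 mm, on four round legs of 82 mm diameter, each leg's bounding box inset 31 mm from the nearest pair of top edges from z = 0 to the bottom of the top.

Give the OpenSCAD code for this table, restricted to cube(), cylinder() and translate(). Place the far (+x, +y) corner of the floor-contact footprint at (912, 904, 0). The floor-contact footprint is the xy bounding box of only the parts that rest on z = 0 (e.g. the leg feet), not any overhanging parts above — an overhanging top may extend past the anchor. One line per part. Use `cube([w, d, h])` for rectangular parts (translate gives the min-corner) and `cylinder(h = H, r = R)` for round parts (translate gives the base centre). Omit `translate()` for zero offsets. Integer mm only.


// leg_h = 728 - 27 = 701
translate([83, 327, 701]) cube([860, 608, 27]);
translate([155, 399, 0]) cylinder(h = 701, r = 41);
translate([871, 399, 0]) cylinder(h = 701, r = 41);
translate([155, 863, 0]) cylinder(h = 701, r = 41);
translate([871, 863, 0]) cylinder(h = 701, r = 41);


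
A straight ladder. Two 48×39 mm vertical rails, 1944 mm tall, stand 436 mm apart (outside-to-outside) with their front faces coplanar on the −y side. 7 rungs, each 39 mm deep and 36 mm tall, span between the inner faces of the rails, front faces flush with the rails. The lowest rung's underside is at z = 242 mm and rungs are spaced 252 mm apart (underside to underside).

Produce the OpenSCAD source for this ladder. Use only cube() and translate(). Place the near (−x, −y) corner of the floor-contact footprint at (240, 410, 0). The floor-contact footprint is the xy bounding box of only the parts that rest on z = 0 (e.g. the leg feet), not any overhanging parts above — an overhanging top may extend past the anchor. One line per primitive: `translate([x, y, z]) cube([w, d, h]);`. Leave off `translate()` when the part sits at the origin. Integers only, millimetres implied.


translate([240, 410, 0]) cube([48, 39, 1944]);
translate([628, 410, 0]) cube([48, 39, 1944]);
translate([288, 410, 242]) cube([340, 39, 36]);
translate([288, 410, 494]) cube([340, 39, 36]);
translate([288, 410, 746]) cube([340, 39, 36]);
translate([288, 410, 998]) cube([340, 39, 36]);
translate([288, 410, 1250]) cube([340, 39, 36]);
translate([288, 410, 1502]) cube([340, 39, 36]);
translate([288, 410, 1754]) cube([340, 39, 36]);


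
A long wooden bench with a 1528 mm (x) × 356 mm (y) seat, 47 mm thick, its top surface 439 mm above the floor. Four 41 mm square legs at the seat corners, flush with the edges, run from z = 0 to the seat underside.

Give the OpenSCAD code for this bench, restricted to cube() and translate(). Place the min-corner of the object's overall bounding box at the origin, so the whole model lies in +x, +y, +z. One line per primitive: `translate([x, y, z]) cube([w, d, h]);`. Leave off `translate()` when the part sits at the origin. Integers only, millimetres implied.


// leg_h = 439 − 47 = 392
translate([0, 0, 392]) cube([1528, 356, 47]);
cube([41, 41, 392]);
translate([0, 315, 0]) cube([41, 41, 392]);
translate([1487, 0, 0]) cube([41, 41, 392]);
translate([1487, 315, 0]) cube([41, 41, 392]);


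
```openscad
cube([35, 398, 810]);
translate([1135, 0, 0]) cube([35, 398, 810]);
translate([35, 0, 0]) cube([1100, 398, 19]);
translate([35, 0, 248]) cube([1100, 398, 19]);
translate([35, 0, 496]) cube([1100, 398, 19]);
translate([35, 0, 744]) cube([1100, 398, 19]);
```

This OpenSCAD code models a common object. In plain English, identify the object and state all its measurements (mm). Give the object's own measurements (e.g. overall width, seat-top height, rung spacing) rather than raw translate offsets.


An open bookshelf. Two side panels, each 35 mm thick, 398 mm deep and 810 mm tall, stand 1170 mm apart (outside-to-outside). Between them sit 4 shelves, each 19 mm thick and 398 mm deep, spanning the full gap between the sides. The bottom shelf rests on the floor (its underside at z = 0) and the clear gap between one shelf's top and the next shelf's underside is 229 mm.


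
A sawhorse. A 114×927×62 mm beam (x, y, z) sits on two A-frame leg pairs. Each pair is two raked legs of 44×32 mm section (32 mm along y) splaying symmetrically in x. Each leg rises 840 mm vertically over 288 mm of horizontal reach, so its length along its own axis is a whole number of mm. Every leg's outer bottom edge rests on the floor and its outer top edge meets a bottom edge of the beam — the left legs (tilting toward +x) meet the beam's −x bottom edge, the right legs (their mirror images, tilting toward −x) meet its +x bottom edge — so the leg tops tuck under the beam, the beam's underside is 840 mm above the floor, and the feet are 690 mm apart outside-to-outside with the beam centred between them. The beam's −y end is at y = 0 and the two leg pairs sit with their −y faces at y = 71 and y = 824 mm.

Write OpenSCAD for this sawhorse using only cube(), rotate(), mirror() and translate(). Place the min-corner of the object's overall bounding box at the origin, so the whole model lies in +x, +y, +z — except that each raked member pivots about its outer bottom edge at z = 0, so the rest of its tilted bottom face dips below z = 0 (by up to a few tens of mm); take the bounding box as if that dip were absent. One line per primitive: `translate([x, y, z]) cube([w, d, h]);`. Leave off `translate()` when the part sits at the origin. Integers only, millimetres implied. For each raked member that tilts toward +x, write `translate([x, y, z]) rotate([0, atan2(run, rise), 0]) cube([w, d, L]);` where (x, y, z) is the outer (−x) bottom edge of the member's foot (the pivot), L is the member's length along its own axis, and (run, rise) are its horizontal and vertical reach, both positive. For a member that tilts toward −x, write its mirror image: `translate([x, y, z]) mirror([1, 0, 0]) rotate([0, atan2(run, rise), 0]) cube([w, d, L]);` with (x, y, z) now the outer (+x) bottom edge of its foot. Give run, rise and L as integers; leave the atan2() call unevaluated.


translate([288, 0, 840]) cube([114, 927, 62]);
translate([0, 71, 0]) rotate([0, atan2(288, 840), 0]) cube([44, 32, 888]);
translate([690, 71, 0]) mirror([1, 0, 0]) rotate([0, atan2(288, 840), 0]) cube([44, 32, 888]);
translate([0, 824, 0]) rotate([0, atan2(288, 840), 0]) cube([44, 32, 888]);
translate([690, 824, 0]) mirror([1, 0, 0]) rotate([0, atan2(288, 840), 0]) cube([44, 32, 888]);


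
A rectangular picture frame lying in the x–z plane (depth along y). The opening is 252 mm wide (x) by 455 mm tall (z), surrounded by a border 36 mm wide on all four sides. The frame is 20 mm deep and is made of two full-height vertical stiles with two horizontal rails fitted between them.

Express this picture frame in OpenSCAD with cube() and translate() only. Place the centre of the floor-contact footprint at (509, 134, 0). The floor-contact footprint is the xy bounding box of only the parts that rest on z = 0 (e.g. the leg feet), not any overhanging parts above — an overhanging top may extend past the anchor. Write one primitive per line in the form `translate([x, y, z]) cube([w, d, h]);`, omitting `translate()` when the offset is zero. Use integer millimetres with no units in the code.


translate([347, 124, 0]) cube([36, 20, 527]);
translate([635, 124, 0]) cube([36, 20, 527]);
translate([383, 124, 0]) cube([252, 20, 36]);
translate([383, 124, 491]) cube([252, 20, 36]);


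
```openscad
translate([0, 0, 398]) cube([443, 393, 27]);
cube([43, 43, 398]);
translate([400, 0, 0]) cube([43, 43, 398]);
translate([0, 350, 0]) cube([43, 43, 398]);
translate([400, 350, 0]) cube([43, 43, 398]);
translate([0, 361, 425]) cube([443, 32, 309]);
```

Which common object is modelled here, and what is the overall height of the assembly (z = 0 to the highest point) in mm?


A chair. The overall height is 734 mm.

A slab on four corner posts with a tall panel at the back — a chair. The seat slab sits at z = 398 with thickness 27, and the 309 mm backrest starts at the seat top, so the overall height is 398 + 27 + 309 = 734 mm.


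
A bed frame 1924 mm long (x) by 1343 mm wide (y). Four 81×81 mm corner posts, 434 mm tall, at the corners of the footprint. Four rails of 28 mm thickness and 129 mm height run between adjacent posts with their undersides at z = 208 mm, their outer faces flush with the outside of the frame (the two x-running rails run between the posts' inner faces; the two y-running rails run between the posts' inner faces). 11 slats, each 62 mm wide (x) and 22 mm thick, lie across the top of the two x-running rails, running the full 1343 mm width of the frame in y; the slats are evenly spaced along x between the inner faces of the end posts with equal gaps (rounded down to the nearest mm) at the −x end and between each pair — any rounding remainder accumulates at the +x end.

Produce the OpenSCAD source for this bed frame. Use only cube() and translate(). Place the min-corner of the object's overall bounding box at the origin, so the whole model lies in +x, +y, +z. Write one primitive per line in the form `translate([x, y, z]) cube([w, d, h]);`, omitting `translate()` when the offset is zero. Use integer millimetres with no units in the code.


// slat z = rail_z + rail_h = 208 + 129 = 337
// slat gap = ⌊(1762 − 11·62) / 12⌋ = 90
cube([81, 81, 434]);
translate([0, 1262, 0]) cube([81, 81, 434]);
translate([1843, 0, 0]) cube([81, 81, 434]);
translate([1843, 1262, 0]) cube([81, 81, 434]);
translate([81, 0, 208]) cube([1762, 28, 129]);
translate([81, 1315, 208]) cube([1762, 28, 129]);
translate([0, 81, 208]) cube([28, 1181, 129]);
translate([1896, 81, 208]) cube([28, 1181, 129]);
translate([171, 0, 337]) cube([62, 1343, 22]);
translate([323, 0, 337]) cube([62, 1343, 22]);
translate([475, 0, 337]) cube([62, 1343, 22]);
translate([627, 0, 337]) cube([62, 1343, 22]);
translate([779, 0, 337]) cube([62, 1343, 22]);
translate([931, 0, 337]) cube([62, 1343, 22]);
translate([1083, 0, 337]) cube([62, 1343, 22]);
translate([1235, 0, 337]) cube([62, 1343, 22]);
translate([1387, 0, 337]) cube([62, 1343, 22]);
translate([1539, 0, 337]) cube([62, 1343, 22]);
translate([1691, 0, 337]) cube([62, 1343, 22]);


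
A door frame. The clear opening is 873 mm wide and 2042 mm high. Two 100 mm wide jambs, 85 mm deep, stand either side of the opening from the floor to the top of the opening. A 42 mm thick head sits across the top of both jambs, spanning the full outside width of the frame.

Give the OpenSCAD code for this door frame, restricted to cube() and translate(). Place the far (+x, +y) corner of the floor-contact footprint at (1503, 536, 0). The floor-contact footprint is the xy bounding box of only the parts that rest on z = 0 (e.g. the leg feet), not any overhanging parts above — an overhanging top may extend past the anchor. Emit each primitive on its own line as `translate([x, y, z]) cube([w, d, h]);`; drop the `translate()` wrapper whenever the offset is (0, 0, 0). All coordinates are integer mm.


translate([430, 451, 0]) cube([100, 85, 2042]);
translate([1403, 451, 0]) cube([100, 85, 2042]);
translate([430, 451, 2042]) cube([1073, 85, 42]);


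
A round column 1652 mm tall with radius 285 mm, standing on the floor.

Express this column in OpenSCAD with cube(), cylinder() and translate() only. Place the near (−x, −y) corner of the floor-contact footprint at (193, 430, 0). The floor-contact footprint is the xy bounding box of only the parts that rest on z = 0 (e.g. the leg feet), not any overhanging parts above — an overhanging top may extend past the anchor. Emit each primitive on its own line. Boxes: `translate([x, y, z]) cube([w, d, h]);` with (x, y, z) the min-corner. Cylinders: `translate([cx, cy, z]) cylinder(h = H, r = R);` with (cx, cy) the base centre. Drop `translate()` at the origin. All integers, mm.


translate([478, 715, 0]) cylinder(h = 1652, r = 285);


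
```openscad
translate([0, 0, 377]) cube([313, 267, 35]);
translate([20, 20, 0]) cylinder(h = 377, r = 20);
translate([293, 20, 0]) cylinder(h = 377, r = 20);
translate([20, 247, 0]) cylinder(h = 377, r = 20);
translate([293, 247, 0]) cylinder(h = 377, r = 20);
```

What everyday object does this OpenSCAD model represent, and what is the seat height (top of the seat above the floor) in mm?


A stool. The seat height is 412 mm.

A 313×267×35 slab at z = 377 on four corner cylinders — a stool. The seat top is 377 + 35 = 412 mm.


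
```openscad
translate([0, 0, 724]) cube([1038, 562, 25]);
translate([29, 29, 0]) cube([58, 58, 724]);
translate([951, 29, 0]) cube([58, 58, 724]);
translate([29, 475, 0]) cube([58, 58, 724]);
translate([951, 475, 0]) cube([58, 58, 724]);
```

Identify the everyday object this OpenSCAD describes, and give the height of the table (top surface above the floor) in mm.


A table. The table height is 749 mm.

A 1038×562×25 slab sits at z = 724 on four 58 mm square posts — a table. The top surface is at 724 + 25 = 749 mm.


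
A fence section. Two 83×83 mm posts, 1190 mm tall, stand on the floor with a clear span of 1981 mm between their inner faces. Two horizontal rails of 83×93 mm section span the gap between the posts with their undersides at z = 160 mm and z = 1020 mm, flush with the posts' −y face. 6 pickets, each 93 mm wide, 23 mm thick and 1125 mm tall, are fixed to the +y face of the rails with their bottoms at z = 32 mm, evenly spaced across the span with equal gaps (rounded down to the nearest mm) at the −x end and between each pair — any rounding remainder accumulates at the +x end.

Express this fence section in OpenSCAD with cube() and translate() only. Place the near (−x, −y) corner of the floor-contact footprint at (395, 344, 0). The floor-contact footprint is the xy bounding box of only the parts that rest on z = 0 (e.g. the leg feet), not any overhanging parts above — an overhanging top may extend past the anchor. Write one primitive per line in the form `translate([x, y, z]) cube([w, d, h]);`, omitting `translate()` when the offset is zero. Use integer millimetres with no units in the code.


translate([395, 344, 0]) cube([83, 83, 1190]);
translate([2459, 344, 0]) cube([83, 83, 1190]);
translate([478, 344, 160]) cube([1981, 83, 93]);
translate([478, 344, 1020]) cube([1981, 83, 93]);
translate([681, 427, 32]) cube([93, 23, 1125]);
translate([977, 427, 32]) cube([93, 23, 1125]);
translate([1273, 427, 32]) cube([93, 23, 1125]);
translate([1569, 427, 32]) cube([93, 23, 1125]);
translate([1865, 427, 32]) cube([93, 23, 1125]);
translate([2161, 427, 32]) cube([93, 23, 1125]);


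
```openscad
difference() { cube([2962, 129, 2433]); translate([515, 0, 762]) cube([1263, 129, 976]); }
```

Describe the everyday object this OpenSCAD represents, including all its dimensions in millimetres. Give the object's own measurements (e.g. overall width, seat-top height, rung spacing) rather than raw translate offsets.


A wall 2962 mm long (x), 129 mm thick (y), 2433 mm tall, with a rectangular window opening cut through it. The opening is 1263 mm wide and 976 mm tall; its sill is at z = 762 mm and its near (−x) edge is 515 mm from the wall's −x end. The opening passes through the full wall thickness.


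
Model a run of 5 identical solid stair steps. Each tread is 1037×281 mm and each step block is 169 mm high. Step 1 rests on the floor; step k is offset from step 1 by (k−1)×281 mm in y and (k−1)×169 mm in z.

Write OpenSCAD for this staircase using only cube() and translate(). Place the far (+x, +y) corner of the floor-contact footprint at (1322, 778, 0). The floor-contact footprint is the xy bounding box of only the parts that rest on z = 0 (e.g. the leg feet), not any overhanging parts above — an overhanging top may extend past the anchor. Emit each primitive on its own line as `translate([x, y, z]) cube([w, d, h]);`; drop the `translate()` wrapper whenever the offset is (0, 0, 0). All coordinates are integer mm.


translate([285, 497, 0]) cube([1037, 281, 169]);
translate([285, 778, 169]) cube([1037, 281, 169]);
translate([285, 1059, 338]) cube([1037, 281, 169]);
translate([285, 1340, 507]) cube([1037, 281, 169]);
translate([285, 1621, 676]) cube([1037, 281, 169]);


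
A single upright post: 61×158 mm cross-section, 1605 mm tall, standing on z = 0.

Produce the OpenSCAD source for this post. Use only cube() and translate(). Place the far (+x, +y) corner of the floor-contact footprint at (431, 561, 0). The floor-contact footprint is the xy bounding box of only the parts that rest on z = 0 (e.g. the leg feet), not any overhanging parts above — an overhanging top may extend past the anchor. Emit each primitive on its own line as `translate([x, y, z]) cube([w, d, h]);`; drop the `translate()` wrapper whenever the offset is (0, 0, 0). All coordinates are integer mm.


translate([370, 403, 0]) cube([61, 158, 1605]);


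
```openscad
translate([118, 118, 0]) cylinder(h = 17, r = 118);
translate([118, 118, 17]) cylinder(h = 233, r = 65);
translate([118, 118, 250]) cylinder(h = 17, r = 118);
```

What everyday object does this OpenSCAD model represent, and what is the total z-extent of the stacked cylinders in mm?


A spool. The overall height is 267 mm.

Three coaxial cylinders, large–small–large — a spool. Two 17 mm flanges and a 233 mm core give 17 + 233 + 17 = 267 mm.


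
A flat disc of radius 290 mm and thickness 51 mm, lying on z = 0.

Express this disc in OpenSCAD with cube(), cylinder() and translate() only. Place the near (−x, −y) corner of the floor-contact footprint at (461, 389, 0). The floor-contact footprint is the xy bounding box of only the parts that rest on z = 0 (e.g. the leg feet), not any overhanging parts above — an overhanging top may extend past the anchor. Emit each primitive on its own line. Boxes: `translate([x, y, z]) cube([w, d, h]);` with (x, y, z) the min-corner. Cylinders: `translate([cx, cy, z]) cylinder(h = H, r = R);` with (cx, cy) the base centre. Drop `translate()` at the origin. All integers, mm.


translate([751, 679, 0]) cylinder(h = 51, r = 290);


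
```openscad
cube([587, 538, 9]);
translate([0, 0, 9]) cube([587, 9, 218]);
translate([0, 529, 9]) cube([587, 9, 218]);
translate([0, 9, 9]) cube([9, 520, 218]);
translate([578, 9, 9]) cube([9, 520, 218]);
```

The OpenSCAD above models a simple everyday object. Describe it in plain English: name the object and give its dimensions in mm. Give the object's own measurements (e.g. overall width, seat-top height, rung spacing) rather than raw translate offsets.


An open-topped rectangular box: outside dimensions 587×538×227 mm, with a uniform wall and base thickness of 9 mm. The base is a full 587×538 slab on the floor; four walls sit on top of the base. The front and back walls (the −y and +y sides) span the full width; the two side walls fit between them.


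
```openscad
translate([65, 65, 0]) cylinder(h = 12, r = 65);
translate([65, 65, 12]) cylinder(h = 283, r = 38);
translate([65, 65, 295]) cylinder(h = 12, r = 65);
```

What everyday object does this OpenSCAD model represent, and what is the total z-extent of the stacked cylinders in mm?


A spool. The overall height is 307 mm.

Three coaxial cylinders, large–small–large — a spool. Two 12 mm flanges and a 283 mm core give 12 + 283 + 12 = 307 mm.


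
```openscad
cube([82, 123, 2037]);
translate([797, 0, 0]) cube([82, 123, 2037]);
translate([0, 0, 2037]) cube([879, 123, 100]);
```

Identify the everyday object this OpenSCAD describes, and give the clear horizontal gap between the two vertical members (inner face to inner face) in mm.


A door frame. The clear opening width is 715 mm.

Two 2037 mm tall posts with a header on top — a door frame. The left jamb is 82 mm wide at x = 0; the right jamb starts at x = 797. The clear opening is 797 − 82 = 715 mm.


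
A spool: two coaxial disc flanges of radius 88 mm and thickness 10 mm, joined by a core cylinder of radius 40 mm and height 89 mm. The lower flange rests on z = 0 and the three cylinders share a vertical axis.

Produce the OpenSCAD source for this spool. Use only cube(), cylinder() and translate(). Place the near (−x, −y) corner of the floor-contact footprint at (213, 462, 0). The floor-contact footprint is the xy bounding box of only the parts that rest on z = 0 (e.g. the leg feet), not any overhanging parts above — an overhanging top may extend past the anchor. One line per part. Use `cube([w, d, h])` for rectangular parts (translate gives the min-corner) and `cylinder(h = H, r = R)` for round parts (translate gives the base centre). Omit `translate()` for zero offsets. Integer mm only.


translate([301, 550, 0]) cylinder(h = 10, r = 88);
translate([301, 550, 10]) cylinder(h = 89, r = 40);
translate([301, 550, 99]) cylinder(h = 10, r = 88);


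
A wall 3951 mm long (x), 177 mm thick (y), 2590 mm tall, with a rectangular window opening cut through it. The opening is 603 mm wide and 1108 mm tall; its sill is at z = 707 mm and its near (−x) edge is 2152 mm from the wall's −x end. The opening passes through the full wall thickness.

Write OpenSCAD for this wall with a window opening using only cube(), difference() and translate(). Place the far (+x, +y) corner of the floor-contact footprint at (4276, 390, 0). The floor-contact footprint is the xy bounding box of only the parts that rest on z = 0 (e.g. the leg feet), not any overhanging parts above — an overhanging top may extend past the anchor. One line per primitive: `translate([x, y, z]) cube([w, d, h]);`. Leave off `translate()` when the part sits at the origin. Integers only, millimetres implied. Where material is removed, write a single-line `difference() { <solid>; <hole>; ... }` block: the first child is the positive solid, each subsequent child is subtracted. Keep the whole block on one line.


difference() { translate([325, 213, 0]) cube([3951, 177, 2590]); translate([2477, 213, 707]) cube([603, 177, 1108]); }


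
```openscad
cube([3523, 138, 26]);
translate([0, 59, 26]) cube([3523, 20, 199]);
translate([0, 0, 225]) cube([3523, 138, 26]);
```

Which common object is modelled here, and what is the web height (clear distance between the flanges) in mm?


An I-beam. The web height is 199 mm.

Two wide flanges with a thin centred web — an I-beam. Overall 251 mm minus two 26 mm flanges gives a web of 251 − 2·26 = 199 mm.


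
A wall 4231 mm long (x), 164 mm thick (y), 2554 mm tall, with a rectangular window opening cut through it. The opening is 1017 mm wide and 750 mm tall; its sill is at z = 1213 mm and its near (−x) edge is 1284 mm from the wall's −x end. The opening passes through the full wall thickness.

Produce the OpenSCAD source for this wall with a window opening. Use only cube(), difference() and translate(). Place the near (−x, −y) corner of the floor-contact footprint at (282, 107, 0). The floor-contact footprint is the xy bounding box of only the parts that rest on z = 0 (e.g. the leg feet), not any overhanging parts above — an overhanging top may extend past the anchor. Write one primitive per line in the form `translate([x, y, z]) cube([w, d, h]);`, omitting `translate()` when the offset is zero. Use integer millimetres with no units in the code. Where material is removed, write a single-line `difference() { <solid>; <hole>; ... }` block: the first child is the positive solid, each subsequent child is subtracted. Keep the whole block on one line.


difference() { translate([282, 107, 0]) cube([4231, 164, 2554]); translate([1566, 107, 1213]) cube([1017, 164, 750]); }
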